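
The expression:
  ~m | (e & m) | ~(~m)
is always true.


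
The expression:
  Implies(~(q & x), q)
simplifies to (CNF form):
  q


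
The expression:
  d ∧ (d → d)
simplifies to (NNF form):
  d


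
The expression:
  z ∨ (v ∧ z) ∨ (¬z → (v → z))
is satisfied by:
  {z: True, v: False}
  {v: False, z: False}
  {v: True, z: True}


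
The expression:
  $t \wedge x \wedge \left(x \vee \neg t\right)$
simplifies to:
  $t \wedge x$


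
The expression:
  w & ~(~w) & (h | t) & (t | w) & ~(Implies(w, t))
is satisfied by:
  {h: True, w: True, t: False}


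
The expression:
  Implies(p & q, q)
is always true.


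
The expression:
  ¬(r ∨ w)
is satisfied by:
  {r: False, w: False}


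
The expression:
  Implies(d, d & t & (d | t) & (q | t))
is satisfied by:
  {t: True, d: False}
  {d: False, t: False}
  {d: True, t: True}


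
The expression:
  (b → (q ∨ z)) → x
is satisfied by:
  {x: True, b: True, q: False, z: False}
  {x: True, q: False, b: False, z: False}
  {x: True, z: True, b: True, q: False}
  {x: True, z: True, q: False, b: False}
  {x: True, b: True, q: True, z: False}
  {x: True, q: True, b: False, z: False}
  {x: True, z: True, q: True, b: True}
  {x: True, z: True, q: True, b: False}
  {b: True, z: False, q: False, x: False}


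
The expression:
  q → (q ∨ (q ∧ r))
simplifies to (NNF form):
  True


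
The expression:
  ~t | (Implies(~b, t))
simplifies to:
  True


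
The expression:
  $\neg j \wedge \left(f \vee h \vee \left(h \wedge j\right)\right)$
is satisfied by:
  {h: True, f: True, j: False}
  {h: True, f: False, j: False}
  {f: True, h: False, j: False}


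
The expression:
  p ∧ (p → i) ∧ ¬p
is never true.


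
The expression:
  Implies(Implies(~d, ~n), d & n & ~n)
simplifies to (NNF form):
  n & ~d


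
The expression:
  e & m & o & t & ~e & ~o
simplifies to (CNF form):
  False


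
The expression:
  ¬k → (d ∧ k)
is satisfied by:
  {k: True}


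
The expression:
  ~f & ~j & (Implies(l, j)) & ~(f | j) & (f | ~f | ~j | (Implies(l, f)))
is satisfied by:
  {j: False, l: False, f: False}


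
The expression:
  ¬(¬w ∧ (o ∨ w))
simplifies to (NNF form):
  w ∨ ¬o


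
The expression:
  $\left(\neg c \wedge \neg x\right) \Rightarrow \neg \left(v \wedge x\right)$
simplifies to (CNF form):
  $\text{True}$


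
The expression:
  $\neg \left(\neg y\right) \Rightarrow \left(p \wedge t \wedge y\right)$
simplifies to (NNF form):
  $\left(p \wedge t\right) \vee \neg y$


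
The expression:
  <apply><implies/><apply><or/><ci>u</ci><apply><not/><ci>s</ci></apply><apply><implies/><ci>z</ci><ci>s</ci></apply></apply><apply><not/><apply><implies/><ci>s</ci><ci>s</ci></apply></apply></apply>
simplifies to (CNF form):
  <false/>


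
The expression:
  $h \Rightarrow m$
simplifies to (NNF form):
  $m \vee \neg h$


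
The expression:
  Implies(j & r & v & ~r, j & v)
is always true.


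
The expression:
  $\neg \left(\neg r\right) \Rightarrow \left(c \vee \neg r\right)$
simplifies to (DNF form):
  $c \vee \neg r$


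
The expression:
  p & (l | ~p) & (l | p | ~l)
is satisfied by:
  {p: True, l: True}


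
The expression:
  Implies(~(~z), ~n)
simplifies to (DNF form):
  ~n | ~z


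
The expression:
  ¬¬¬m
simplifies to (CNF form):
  ¬m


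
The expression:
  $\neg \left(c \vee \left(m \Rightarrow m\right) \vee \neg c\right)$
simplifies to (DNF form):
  $\text{False}$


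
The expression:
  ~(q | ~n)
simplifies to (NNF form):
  n & ~q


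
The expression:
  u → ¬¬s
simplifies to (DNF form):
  s ∨ ¬u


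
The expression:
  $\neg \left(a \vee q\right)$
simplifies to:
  $\neg a \wedge \neg q$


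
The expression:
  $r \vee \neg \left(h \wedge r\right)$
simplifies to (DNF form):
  $\text{True}$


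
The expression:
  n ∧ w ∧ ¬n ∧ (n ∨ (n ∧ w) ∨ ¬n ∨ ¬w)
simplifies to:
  False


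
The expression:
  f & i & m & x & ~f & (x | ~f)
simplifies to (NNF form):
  False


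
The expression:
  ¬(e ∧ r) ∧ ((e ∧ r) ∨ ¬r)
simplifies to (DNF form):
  ¬r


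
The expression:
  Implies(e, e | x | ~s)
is always true.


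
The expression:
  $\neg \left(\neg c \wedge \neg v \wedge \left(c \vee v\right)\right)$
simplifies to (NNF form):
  $\text{True}$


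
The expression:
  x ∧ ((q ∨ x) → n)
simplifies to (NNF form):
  n ∧ x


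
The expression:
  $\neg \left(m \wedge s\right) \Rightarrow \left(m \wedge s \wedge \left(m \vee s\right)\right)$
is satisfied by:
  {m: True, s: True}


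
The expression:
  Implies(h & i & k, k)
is always true.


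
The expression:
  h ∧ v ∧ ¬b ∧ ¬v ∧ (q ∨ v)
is never true.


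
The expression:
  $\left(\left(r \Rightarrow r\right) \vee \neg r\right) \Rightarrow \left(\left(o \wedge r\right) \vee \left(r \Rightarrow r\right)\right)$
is always true.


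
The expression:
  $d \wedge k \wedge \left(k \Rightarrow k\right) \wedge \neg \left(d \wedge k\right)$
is never true.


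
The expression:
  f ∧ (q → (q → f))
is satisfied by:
  {f: True}


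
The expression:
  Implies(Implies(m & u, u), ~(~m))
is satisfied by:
  {m: True}


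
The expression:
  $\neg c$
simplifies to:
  $\neg c$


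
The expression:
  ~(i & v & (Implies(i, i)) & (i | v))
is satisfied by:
  {v: False, i: False}
  {i: True, v: False}
  {v: True, i: False}


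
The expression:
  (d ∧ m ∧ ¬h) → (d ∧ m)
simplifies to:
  True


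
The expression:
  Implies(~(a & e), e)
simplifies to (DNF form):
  e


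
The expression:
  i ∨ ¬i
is always true.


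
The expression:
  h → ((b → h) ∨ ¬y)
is always true.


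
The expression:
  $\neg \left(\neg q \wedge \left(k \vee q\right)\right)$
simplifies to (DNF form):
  $q \vee \neg k$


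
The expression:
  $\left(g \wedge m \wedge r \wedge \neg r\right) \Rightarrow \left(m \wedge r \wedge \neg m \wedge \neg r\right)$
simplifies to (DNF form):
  $\text{True}$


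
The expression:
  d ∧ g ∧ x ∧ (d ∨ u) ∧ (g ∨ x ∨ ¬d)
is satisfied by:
  {g: True, d: True, x: True}


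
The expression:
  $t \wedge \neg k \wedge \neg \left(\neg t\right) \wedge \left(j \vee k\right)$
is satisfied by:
  {t: True, j: True, k: False}


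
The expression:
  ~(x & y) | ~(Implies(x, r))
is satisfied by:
  {y: False, x: False, r: False}
  {r: True, y: False, x: False}
  {x: True, y: False, r: False}
  {r: True, x: True, y: False}
  {y: True, r: False, x: False}
  {r: True, y: True, x: False}
  {x: True, y: True, r: False}


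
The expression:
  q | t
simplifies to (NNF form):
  q | t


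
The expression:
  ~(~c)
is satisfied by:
  {c: True}


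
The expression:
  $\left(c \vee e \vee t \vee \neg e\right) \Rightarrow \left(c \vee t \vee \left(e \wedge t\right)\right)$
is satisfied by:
  {t: True, c: True}
  {t: True, c: False}
  {c: True, t: False}


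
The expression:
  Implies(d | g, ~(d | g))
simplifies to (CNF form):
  ~d & ~g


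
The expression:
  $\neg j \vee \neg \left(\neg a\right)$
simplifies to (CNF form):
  $a \vee \neg j$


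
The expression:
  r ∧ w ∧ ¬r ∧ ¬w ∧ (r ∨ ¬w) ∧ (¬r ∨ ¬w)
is never true.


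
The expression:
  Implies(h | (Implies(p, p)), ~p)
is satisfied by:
  {p: False}


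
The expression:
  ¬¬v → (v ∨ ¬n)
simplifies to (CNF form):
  True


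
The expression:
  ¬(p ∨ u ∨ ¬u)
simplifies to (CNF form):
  False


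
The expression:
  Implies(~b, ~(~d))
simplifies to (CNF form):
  b | d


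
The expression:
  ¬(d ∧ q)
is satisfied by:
  {q: False, d: False}
  {d: True, q: False}
  {q: True, d: False}


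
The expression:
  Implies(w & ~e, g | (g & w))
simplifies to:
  e | g | ~w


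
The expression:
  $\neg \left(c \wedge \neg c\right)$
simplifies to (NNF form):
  $\text{True}$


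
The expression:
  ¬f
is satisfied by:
  {f: False}


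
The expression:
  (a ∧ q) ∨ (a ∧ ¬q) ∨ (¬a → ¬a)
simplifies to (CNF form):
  True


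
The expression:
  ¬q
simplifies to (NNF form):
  ¬q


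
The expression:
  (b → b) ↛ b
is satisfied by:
  {b: False}


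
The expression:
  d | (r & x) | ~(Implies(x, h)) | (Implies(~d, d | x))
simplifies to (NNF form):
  d | x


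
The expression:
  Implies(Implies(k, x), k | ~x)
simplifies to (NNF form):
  k | ~x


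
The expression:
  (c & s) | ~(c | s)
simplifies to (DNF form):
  (c & s) | (~c & ~s)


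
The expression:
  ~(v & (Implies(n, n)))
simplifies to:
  ~v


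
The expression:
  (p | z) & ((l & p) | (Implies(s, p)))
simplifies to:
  p | (z & ~s)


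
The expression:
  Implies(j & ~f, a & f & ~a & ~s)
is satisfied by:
  {f: True, j: False}
  {j: False, f: False}
  {j: True, f: True}


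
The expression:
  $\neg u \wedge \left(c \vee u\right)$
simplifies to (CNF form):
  $c \wedge \neg u$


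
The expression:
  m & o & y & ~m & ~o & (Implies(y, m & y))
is never true.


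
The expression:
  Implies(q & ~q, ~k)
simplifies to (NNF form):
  True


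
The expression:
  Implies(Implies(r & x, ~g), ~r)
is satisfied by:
  {g: True, x: True, r: False}
  {g: True, x: False, r: False}
  {x: True, g: False, r: False}
  {g: False, x: False, r: False}
  {r: True, g: True, x: True}


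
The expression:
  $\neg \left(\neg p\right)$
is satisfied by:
  {p: True}


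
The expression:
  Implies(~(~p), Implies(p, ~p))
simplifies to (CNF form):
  ~p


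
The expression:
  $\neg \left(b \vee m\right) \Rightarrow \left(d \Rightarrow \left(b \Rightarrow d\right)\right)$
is always true.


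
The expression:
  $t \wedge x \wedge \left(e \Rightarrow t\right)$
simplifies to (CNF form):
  $t \wedge x$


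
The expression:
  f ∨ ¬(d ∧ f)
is always true.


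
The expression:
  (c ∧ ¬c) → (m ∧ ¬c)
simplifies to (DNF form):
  True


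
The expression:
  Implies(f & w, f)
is always true.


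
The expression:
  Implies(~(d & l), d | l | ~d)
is always true.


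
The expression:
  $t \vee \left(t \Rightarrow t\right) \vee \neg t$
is always true.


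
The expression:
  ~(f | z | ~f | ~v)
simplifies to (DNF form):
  False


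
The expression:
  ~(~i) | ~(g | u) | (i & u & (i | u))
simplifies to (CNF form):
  (i | ~g) & (i | ~u)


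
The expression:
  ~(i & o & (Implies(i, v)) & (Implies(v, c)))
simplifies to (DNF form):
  ~c | ~i | ~o | ~v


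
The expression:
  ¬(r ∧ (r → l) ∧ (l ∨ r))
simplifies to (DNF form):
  ¬l ∨ ¬r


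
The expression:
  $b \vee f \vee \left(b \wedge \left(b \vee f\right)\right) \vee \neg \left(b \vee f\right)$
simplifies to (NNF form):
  $\text{True}$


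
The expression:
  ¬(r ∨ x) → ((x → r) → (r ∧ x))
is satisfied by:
  {r: True, x: True}
  {r: True, x: False}
  {x: True, r: False}


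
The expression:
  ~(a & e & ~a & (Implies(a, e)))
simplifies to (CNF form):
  True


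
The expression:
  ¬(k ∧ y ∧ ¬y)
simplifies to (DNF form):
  True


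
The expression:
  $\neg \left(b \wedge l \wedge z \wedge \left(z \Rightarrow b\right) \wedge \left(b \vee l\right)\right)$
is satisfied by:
  {l: False, z: False, b: False}
  {b: True, l: False, z: False}
  {z: True, l: False, b: False}
  {b: True, z: True, l: False}
  {l: True, b: False, z: False}
  {b: True, l: True, z: False}
  {z: True, l: True, b: False}


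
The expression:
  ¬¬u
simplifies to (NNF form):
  u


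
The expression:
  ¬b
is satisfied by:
  {b: False}


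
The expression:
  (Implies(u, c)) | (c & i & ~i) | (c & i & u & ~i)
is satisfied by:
  {c: True, u: False}
  {u: False, c: False}
  {u: True, c: True}


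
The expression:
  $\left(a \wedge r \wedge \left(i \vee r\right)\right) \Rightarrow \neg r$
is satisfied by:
  {a: False, r: False}
  {r: True, a: False}
  {a: True, r: False}


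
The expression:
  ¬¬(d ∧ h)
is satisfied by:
  {h: True, d: True}


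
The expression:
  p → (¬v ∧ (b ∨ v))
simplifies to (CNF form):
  (b ∨ ¬p) ∧ (¬p ∨ ¬v)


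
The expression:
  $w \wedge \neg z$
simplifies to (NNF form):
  $w \wedge \neg z$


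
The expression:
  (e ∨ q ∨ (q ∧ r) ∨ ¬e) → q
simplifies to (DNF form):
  q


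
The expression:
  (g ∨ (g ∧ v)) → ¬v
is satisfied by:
  {g: False, v: False}
  {v: True, g: False}
  {g: True, v: False}


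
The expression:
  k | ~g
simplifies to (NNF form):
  k | ~g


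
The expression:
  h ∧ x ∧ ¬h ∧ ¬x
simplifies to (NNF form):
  False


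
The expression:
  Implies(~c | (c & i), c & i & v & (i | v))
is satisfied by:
  {c: True, v: True, i: False}
  {c: True, v: False, i: False}
  {c: True, i: True, v: True}


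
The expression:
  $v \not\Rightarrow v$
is never true.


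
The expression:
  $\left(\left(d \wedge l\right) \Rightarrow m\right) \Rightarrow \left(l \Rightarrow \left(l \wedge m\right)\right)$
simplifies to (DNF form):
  $d \vee m \vee \neg l$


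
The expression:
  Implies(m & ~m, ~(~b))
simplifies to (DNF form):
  True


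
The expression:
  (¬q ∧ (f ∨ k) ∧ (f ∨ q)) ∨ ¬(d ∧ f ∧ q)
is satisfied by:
  {q: False, d: False, f: False}
  {f: True, q: False, d: False}
  {d: True, q: False, f: False}
  {f: True, d: True, q: False}
  {q: True, f: False, d: False}
  {f: True, q: True, d: False}
  {d: True, q: True, f: False}


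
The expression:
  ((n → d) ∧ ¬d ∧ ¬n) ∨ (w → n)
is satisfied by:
  {n: True, w: False, d: False}
  {w: False, d: False, n: False}
  {n: True, d: True, w: False}
  {d: True, w: False, n: False}
  {n: True, w: True, d: False}
  {w: True, n: False, d: False}
  {n: True, d: True, w: True}


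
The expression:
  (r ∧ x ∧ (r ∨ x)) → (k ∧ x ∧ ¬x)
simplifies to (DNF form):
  ¬r ∨ ¬x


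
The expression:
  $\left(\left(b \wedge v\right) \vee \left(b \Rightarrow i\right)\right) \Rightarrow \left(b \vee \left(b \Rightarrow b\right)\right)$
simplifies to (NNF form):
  $\text{True}$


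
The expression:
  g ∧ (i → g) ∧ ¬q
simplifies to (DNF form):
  g ∧ ¬q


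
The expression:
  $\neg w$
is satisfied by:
  {w: False}


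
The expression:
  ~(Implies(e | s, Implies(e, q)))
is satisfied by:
  {e: True, q: False}


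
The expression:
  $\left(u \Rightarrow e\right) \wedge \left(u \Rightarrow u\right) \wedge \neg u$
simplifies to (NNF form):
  $\neg u$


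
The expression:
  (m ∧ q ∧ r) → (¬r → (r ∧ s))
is always true.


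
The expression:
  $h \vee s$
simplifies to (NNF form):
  $h \vee s$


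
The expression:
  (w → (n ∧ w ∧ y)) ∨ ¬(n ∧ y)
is always true.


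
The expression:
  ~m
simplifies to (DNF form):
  ~m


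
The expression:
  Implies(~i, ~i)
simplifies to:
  True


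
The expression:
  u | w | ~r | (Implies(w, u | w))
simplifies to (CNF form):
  True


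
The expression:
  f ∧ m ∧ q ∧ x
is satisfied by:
  {m: True, f: True, x: True, q: True}


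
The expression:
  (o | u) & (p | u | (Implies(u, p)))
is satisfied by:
  {o: True, u: True}
  {o: True, u: False}
  {u: True, o: False}


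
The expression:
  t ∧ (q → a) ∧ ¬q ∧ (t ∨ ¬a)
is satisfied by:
  {t: True, q: False}


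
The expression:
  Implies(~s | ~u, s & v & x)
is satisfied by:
  {v: True, u: True, x: True, s: True}
  {v: True, u: True, s: True, x: False}
  {u: True, x: True, s: True, v: False}
  {u: True, s: True, x: False, v: False}
  {v: True, x: True, s: True, u: False}


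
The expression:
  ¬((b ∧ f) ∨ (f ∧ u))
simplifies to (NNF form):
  (¬b ∧ ¬u) ∨ ¬f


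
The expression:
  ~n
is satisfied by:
  {n: False}


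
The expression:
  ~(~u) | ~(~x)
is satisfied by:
  {x: True, u: True}
  {x: True, u: False}
  {u: True, x: False}


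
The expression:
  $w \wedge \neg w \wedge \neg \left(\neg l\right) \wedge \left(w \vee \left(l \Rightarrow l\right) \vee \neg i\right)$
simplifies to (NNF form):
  $\text{False}$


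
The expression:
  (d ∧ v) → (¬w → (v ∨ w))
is always true.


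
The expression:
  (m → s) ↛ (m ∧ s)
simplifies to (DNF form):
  ¬m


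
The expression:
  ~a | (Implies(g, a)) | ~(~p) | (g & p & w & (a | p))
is always true.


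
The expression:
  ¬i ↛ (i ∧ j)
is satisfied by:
  {i: False}


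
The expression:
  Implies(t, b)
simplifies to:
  b | ~t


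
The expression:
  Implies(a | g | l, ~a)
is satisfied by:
  {a: False}


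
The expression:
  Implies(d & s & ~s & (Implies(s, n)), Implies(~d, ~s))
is always true.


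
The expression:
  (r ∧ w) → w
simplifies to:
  True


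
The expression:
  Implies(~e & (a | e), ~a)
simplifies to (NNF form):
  e | ~a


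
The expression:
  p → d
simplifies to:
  d ∨ ¬p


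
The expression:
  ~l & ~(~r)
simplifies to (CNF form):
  r & ~l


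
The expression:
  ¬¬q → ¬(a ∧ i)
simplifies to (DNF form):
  ¬a ∨ ¬i ∨ ¬q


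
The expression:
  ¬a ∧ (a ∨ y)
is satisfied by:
  {y: True, a: False}


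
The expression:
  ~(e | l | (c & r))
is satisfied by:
  {e: False, l: False, c: False, r: False}
  {r: True, e: False, l: False, c: False}
  {c: True, e: False, l: False, r: False}


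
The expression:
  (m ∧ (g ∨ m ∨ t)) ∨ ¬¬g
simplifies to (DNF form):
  g ∨ m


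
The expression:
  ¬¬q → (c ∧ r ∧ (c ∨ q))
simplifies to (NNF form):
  (c ∧ r) ∨ ¬q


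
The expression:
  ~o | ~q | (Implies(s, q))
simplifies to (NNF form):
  True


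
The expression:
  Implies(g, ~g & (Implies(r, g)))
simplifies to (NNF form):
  ~g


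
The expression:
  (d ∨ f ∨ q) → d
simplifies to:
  d ∨ (¬f ∧ ¬q)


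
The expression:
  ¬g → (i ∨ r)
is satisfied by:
  {i: True, r: True, g: True}
  {i: True, r: True, g: False}
  {i: True, g: True, r: False}
  {i: True, g: False, r: False}
  {r: True, g: True, i: False}
  {r: True, g: False, i: False}
  {g: True, r: False, i: False}


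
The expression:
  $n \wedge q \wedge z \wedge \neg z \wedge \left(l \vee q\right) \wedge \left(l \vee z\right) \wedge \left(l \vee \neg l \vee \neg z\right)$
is never true.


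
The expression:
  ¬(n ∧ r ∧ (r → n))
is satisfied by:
  {n: False, r: False}
  {r: True, n: False}
  {n: True, r: False}


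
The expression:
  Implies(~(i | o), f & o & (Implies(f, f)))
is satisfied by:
  {i: True, o: True}
  {i: True, o: False}
  {o: True, i: False}


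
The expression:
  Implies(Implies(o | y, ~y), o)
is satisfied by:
  {y: True, o: True}
  {y: True, o: False}
  {o: True, y: False}


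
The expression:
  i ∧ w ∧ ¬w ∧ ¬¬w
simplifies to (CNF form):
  False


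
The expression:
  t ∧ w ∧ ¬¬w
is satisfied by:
  {t: True, w: True}


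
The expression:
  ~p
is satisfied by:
  {p: False}


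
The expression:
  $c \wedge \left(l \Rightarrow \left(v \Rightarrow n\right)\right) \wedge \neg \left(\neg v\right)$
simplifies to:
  $c \wedge v \wedge \left(n \vee \neg l\right)$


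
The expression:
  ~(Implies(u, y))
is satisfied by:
  {u: True, y: False}


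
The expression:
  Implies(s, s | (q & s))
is always true.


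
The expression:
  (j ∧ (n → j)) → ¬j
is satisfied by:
  {j: False}


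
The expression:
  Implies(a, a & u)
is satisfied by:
  {u: True, a: False}
  {a: False, u: False}
  {a: True, u: True}


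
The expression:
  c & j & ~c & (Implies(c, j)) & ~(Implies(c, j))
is never true.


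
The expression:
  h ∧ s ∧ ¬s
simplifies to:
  False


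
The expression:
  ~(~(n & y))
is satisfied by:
  {y: True, n: True}


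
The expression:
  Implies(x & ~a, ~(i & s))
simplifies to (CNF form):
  a | ~i | ~s | ~x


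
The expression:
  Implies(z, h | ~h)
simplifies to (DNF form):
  True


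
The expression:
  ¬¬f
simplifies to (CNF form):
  f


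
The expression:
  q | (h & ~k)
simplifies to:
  q | (h & ~k)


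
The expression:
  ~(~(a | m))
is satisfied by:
  {a: True, m: True}
  {a: True, m: False}
  {m: True, a: False}


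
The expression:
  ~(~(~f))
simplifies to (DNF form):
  ~f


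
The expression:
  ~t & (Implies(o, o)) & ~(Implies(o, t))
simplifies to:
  o & ~t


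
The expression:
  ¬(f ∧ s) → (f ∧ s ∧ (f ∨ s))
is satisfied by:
  {s: True, f: True}


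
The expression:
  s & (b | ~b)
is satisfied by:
  {s: True}


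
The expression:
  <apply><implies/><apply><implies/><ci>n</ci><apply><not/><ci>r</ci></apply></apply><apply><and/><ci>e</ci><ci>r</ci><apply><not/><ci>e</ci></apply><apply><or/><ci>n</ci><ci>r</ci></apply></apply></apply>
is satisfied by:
  {r: True, n: True}


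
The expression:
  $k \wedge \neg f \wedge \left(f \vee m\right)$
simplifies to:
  $k \wedge m \wedge \neg f$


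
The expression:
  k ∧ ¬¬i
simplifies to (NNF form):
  i ∧ k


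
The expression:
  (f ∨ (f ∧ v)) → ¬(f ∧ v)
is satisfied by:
  {v: False, f: False}
  {f: True, v: False}
  {v: True, f: False}


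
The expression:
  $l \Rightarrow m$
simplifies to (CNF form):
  $m \vee \neg l$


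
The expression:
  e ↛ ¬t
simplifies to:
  e ∧ t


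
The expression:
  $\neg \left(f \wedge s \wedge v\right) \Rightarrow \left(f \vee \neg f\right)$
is always true.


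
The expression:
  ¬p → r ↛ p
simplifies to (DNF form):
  p ∨ r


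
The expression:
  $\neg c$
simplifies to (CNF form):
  $\neg c$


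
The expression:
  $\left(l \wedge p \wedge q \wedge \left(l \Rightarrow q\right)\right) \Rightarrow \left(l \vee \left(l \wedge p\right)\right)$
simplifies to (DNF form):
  $\text{True}$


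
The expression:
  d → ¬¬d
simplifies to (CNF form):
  True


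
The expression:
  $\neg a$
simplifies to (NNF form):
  $\neg a$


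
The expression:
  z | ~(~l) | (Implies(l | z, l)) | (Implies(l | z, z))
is always true.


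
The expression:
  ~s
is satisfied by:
  {s: False}


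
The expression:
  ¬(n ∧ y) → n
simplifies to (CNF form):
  n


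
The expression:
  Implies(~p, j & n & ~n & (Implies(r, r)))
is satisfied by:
  {p: True}


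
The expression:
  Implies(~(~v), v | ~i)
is always true.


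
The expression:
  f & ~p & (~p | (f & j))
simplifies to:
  f & ~p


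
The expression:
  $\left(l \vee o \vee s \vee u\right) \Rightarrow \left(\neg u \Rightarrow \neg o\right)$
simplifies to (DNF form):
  $u \vee \neg o$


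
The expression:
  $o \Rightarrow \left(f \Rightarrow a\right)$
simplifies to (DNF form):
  $a \vee \neg f \vee \neg o$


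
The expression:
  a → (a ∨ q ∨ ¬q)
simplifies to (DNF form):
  True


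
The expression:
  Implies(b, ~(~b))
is always true.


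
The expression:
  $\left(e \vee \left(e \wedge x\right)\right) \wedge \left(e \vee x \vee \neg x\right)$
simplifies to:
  $e$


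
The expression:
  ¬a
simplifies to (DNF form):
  ¬a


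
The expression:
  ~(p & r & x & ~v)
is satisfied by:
  {v: True, p: False, x: False, r: False}
  {r: False, p: False, v: False, x: False}
  {r: True, v: True, p: False, x: False}
  {r: True, p: False, v: False, x: False}
  {x: True, v: True, r: False, p: False}
  {x: True, r: False, p: False, v: False}
  {x: True, r: True, v: True, p: False}
  {x: True, r: True, p: False, v: False}
  {v: True, p: True, x: False, r: False}
  {p: True, x: False, v: False, r: False}
  {r: True, p: True, v: True, x: False}
  {r: True, p: True, x: False, v: False}
  {v: True, p: True, x: True, r: False}
  {p: True, x: True, r: False, v: False}
  {r: True, p: True, x: True, v: True}


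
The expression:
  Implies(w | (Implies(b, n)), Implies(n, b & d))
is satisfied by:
  {b: True, d: True, n: False}
  {b: True, d: False, n: False}
  {d: True, b: False, n: False}
  {b: False, d: False, n: False}
  {b: True, n: True, d: True}


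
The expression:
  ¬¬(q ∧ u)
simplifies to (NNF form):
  q ∧ u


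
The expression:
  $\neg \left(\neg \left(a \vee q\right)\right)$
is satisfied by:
  {a: True, q: True}
  {a: True, q: False}
  {q: True, a: False}


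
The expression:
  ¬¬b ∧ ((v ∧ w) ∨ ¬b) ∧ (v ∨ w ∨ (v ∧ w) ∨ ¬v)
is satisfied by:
  {w: True, b: True, v: True}


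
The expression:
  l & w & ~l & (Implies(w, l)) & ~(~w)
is never true.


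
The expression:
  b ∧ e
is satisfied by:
  {e: True, b: True}


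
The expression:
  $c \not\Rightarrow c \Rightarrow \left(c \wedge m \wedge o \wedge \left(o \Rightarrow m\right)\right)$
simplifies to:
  $\text{True}$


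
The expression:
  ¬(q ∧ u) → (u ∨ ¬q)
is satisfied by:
  {u: True, q: False}
  {q: False, u: False}
  {q: True, u: True}


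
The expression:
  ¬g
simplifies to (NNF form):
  ¬g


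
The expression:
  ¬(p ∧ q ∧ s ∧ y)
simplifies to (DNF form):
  ¬p ∨ ¬q ∨ ¬s ∨ ¬y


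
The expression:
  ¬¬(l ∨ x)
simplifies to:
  l ∨ x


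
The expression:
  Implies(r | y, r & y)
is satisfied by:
  {y: False, r: False}
  {r: True, y: True}


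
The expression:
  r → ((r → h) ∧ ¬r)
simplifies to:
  ¬r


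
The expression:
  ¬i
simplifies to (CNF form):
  ¬i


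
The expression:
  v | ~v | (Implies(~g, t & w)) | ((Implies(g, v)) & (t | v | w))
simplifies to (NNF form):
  True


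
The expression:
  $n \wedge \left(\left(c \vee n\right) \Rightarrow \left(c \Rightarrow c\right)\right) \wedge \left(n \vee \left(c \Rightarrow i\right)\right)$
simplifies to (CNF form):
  $n$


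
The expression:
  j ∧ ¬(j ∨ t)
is never true.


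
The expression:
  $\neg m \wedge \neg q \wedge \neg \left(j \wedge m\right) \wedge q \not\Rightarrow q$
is never true.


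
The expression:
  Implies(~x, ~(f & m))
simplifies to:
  x | ~f | ~m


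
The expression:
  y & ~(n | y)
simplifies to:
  False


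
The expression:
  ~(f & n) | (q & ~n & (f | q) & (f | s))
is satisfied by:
  {n: False, f: False}
  {f: True, n: False}
  {n: True, f: False}


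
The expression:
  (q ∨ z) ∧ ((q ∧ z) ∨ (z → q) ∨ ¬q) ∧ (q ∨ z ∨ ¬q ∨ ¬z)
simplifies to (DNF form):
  q ∨ z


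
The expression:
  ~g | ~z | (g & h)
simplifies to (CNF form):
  h | ~g | ~z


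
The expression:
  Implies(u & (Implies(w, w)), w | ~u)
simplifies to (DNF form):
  w | ~u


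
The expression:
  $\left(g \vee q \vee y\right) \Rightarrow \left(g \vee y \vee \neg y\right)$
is always true.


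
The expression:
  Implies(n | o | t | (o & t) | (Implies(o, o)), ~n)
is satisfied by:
  {n: False}


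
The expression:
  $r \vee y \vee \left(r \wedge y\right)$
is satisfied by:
  {r: True, y: True}
  {r: True, y: False}
  {y: True, r: False}


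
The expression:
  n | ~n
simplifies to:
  True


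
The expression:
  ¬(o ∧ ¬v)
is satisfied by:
  {v: True, o: False}
  {o: False, v: False}
  {o: True, v: True}


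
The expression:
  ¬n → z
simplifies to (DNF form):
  n ∨ z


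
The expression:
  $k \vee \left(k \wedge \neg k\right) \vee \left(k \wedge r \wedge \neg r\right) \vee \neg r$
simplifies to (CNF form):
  $k \vee \neg r$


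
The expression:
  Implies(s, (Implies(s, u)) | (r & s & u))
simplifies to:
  u | ~s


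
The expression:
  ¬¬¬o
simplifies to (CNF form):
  ¬o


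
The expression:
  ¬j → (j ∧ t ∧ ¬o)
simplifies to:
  j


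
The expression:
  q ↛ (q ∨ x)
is never true.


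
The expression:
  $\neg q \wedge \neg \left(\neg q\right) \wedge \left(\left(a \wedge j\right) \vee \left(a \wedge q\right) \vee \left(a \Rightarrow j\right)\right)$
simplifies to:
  $\text{False}$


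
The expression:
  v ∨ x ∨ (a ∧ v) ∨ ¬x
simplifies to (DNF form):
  True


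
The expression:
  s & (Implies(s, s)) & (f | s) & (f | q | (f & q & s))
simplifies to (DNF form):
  (f & s) | (q & s)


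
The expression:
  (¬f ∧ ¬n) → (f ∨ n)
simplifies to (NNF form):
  f ∨ n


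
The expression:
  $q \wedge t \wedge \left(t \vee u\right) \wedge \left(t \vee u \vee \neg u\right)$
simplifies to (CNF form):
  $q \wedge t$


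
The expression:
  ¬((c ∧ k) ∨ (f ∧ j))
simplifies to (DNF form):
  (¬c ∧ ¬f) ∨ (¬c ∧ ¬j) ∨ (¬f ∧ ¬k) ∨ (¬j ∧ ¬k)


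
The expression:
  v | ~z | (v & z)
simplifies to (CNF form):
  v | ~z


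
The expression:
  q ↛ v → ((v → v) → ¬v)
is always true.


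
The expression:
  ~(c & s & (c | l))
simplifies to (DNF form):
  ~c | ~s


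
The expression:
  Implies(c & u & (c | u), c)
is always true.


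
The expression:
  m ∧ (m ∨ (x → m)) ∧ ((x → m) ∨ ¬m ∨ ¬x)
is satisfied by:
  {m: True}


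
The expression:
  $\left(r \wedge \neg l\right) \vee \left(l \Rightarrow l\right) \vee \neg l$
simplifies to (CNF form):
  $\text{True}$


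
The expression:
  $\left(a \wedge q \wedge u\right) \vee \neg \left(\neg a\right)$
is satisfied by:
  {a: True}


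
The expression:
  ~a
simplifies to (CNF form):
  ~a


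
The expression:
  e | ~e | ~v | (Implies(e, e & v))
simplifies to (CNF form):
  True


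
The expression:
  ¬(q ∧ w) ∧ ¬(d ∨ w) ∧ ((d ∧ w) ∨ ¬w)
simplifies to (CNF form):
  ¬d ∧ ¬w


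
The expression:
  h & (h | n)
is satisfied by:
  {h: True}


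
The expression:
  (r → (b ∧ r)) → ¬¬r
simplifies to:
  r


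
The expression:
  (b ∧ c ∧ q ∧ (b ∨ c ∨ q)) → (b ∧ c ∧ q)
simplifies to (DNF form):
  True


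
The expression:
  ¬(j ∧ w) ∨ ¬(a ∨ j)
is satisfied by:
  {w: False, j: False}
  {j: True, w: False}
  {w: True, j: False}


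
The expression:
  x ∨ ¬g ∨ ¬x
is always true.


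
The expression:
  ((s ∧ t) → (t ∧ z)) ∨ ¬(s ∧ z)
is always true.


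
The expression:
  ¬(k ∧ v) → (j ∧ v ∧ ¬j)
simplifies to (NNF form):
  k ∧ v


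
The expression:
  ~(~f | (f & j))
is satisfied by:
  {f: True, j: False}


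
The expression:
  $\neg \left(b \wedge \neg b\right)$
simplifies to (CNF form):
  $\text{True}$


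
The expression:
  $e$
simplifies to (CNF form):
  $e$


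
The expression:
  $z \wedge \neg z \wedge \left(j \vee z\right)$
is never true.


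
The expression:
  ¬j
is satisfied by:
  {j: False}


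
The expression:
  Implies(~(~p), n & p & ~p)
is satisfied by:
  {p: False}


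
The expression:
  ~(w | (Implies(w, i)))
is never true.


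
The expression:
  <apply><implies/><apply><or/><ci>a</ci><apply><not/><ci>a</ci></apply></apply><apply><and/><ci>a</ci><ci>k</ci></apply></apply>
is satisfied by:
  {a: True, k: True}


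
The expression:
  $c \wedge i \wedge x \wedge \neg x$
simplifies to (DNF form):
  $\text{False}$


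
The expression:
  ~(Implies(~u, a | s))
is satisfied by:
  {u: False, a: False, s: False}


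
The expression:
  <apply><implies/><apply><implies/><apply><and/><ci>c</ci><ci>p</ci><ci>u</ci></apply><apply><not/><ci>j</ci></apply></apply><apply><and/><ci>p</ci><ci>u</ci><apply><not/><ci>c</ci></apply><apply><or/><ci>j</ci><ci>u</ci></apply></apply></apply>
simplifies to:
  <apply><and/><ci>p</ci><ci>u</ci><apply><or/><ci>j</ci><apply><not/><ci>c</ci></apply></apply></apply>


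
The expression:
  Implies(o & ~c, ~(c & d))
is always true.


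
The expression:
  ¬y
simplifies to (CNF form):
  ¬y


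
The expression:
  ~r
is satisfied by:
  {r: False}


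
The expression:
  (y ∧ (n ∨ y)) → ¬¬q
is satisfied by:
  {q: True, y: False}
  {y: False, q: False}
  {y: True, q: True}


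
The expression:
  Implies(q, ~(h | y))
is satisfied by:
  {y: False, q: False, h: False}
  {h: True, y: False, q: False}
  {y: True, h: False, q: False}
  {h: True, y: True, q: False}
  {q: True, h: False, y: False}


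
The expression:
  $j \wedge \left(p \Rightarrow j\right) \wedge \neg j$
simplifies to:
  $\text{False}$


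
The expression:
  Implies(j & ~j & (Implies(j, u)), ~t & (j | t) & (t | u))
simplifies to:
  True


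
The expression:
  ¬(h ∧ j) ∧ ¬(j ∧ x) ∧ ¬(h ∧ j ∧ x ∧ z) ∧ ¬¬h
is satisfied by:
  {h: True, j: False}


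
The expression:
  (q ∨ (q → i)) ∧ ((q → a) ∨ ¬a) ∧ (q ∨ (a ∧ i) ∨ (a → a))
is always true.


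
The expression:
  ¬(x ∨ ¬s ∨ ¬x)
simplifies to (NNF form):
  False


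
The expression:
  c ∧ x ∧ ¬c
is never true.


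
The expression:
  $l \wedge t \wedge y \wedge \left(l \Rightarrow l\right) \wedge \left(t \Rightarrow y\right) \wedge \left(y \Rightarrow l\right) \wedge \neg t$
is never true.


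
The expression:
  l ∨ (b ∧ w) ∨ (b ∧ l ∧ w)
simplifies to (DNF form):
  l ∨ (b ∧ w)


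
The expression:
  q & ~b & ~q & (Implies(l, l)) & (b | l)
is never true.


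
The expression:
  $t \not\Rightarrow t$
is never true.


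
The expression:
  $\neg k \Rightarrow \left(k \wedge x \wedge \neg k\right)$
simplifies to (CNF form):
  $k$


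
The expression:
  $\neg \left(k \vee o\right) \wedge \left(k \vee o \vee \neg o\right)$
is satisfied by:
  {o: False, k: False}


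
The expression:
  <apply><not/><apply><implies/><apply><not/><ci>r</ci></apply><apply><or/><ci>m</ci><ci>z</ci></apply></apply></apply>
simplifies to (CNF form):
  <apply><and/><apply><not/><ci>m</ci></apply><apply><not/><ci>r</ci></apply><apply><not/><ci>z</ci></apply></apply>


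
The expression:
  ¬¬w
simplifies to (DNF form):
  w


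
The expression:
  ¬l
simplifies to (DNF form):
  ¬l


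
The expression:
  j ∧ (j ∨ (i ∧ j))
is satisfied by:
  {j: True}


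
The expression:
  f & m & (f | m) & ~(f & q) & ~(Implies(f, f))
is never true.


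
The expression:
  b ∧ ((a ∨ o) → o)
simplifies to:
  b ∧ (o ∨ ¬a)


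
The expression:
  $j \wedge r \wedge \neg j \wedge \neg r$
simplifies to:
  $\text{False}$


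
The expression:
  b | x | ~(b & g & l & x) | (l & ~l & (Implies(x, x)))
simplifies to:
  True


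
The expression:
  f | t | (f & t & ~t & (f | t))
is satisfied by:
  {t: True, f: True}
  {t: True, f: False}
  {f: True, t: False}


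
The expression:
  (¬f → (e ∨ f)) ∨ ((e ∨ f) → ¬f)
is always true.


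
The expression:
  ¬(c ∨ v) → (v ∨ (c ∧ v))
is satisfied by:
  {c: True, v: True}
  {c: True, v: False}
  {v: True, c: False}


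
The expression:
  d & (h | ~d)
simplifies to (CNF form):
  d & h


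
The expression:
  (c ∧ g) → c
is always true.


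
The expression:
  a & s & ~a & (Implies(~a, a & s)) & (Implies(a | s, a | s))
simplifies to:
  False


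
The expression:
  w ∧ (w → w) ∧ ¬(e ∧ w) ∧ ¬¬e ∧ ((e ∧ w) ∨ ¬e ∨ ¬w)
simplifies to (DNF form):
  False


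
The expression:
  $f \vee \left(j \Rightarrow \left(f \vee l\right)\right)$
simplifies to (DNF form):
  $f \vee l \vee \neg j$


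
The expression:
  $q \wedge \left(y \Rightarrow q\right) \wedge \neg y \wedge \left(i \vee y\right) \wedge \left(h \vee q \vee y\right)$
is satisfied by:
  {i: True, q: True, y: False}


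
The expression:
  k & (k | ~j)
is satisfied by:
  {k: True}


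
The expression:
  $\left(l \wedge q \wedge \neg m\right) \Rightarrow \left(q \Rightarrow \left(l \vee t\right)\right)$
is always true.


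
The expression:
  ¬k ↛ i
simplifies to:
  i ∨ ¬k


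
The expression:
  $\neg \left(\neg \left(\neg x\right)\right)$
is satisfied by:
  {x: False}


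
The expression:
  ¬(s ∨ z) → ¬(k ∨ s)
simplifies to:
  s ∨ z ∨ ¬k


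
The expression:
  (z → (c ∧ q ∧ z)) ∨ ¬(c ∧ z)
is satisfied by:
  {q: True, c: False, z: False}
  {c: False, z: False, q: False}
  {q: True, z: True, c: False}
  {z: True, c: False, q: False}
  {q: True, c: True, z: False}
  {c: True, q: False, z: False}
  {q: True, z: True, c: True}


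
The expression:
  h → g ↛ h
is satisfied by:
  {h: False}


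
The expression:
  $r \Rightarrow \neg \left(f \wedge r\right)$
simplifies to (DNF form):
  $\neg f \vee \neg r$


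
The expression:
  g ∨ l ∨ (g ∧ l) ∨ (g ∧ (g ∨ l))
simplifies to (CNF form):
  g ∨ l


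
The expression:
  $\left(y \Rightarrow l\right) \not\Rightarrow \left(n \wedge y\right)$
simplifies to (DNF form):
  $\left(l \wedge \neg n\right) \vee \neg y$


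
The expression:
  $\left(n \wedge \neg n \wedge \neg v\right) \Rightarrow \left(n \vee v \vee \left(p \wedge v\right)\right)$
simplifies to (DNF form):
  $\text{True}$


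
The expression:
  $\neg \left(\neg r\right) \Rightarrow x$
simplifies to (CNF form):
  $x \vee \neg r$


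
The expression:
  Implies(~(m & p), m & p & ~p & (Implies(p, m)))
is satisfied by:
  {m: True, p: True}


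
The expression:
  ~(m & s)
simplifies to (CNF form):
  ~m | ~s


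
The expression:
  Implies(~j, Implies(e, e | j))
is always true.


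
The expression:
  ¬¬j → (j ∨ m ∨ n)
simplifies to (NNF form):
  True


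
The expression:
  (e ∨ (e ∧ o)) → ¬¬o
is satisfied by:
  {o: True, e: False}
  {e: False, o: False}
  {e: True, o: True}


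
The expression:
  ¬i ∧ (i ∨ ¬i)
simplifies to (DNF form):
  ¬i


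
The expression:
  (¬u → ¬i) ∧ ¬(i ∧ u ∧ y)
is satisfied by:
  {u: True, y: False, i: False}
  {y: False, i: False, u: False}
  {u: True, y: True, i: False}
  {y: True, u: False, i: False}
  {i: True, u: True, y: False}


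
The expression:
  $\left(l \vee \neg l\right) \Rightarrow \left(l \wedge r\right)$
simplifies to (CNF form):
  $l \wedge r$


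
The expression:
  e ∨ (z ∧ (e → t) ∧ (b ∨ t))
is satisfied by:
  {b: True, t: True, e: True, z: True}
  {b: True, e: True, z: True, t: False}
  {t: True, e: True, z: True, b: False}
  {e: True, z: True, t: False, b: False}
  {t: True, e: True, b: True, z: False}
  {e: True, b: True, t: False, z: False}
  {e: True, t: True, b: False, z: False}
  {e: True, b: False, z: False, t: False}
  {t: True, b: True, z: True, e: False}
  {b: True, z: True, t: False, e: False}
  {t: True, z: True, b: False, e: False}


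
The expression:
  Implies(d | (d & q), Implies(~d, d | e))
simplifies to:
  True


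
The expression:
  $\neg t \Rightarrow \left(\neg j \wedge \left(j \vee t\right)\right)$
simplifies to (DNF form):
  $t$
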